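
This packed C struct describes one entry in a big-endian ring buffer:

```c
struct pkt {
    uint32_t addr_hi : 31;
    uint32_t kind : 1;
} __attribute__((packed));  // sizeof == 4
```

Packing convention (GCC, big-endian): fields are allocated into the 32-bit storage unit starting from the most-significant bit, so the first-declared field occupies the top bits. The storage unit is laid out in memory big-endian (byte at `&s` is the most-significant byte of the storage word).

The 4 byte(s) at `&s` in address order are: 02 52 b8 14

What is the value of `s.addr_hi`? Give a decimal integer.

[0]=0x02 [1]=0x52 [2]=0xb8 [3]=0x14 (big-endian) → word 0x0252b814
addr_hi:31 @ bit 1 → (0x0252b814>>1)&0x7fffffff = 0x1295c0a  ←
kind:1 @ bit 0 → (0x0252b814>>0)&0x1 = 0x0

19487754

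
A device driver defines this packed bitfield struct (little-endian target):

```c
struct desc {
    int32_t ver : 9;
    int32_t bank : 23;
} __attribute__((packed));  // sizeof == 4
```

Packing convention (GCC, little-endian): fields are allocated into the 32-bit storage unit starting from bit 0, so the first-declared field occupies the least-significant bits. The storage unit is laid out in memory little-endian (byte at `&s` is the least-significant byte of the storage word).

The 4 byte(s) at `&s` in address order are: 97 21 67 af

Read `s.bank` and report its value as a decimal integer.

-2641008

[0]=0x97 [1]=0x21 [2]=0x67 [3]=0xaf (little-endian) → word 0xaf672197
ver:9 @ bit 0 → (0xaf672197>>0)&0x1ff = 0x197
bank:23 @ bit 9 → (0xaf672197>>9)&0x7fffff = 0x57b390  ←
bank signed 23b, MSB=1: 5747600 - 8388608 = -2641008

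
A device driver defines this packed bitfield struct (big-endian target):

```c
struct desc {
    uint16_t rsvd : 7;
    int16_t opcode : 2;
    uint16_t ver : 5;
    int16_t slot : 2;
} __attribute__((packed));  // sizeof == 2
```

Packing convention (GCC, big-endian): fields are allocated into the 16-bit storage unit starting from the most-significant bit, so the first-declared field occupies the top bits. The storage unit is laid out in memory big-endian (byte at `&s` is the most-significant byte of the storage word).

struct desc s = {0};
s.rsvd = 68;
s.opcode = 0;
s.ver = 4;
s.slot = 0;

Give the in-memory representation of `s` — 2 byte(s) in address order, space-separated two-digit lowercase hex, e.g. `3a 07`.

88 10

rsvd:7 = 68 → 0x44 << 9 → word 0x8800
opcode:2 = 0 → 0x0 << 7 → word 0x8800
ver:5 = 4 → 0x4 << 2 → word 0x8810
slot:2 = 0 → 0x0 << 0 → word 0x8810
word = 0x8810 → big-endian bytes:
  [0]=0x88  [1]=0x10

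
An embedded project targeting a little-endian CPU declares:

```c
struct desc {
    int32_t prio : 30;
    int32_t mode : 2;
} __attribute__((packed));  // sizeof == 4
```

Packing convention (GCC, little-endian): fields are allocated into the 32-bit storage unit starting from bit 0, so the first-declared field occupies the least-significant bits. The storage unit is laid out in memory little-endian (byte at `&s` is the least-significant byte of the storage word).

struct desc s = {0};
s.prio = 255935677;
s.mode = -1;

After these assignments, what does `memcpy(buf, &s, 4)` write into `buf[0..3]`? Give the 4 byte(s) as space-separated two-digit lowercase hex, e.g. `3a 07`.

[0+:30] prio=255935677 & 0x3fffffff = 0xf4144bd; word=0x0f4144bd
[30+:2] mode=-1 & 0x3 = 0x3; word=0xcf4144bd
word = 0xcf4144bd → little-endian bytes:
  [0]=0xbd  [1]=0x44  [2]=0x41  [3]=0xcf

bd 44 41 cf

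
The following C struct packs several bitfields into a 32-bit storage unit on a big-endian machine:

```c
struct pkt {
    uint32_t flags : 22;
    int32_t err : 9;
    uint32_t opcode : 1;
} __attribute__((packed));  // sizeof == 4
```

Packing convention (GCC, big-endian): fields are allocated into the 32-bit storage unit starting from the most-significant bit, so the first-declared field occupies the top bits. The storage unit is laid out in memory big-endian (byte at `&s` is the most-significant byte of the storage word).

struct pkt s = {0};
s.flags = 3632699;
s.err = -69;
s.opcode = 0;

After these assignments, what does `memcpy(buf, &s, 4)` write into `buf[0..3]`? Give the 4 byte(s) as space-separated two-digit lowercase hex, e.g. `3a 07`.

dd b8 ef 76

flags (22b) val=3632699 bits=0x376e3b at bit 10: 0xddb8ec00
err (9b) val=-69 bits=0x1bb at bit 1: 0xddb8ef76
opcode (1b) val=0 bits=0x0 at bit 0: 0xddb8ef76
word = 0xddb8ef76 → big-endian bytes:
  [0]=0xdd  [1]=0xb8  [2]=0xef  [3]=0x76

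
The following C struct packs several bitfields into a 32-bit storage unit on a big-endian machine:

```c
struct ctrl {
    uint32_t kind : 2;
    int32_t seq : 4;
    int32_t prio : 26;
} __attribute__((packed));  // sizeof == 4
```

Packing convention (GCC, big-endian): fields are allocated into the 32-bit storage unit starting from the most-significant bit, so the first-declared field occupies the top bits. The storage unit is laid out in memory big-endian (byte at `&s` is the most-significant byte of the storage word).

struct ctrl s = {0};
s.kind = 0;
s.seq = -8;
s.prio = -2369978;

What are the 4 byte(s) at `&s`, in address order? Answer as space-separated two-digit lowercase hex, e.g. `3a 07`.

[30+:2] kind=0 & 0x3 = 0x0; word=0x00000000
[26+:4] seq=-8 & 0xf = 0x8; word=0x20000000
[0+:26] prio=-2369978 & 0x3ffffff = 0x3dbd646; word=0x23dbd646
word = 0x23dbd646 → big-endian bytes:
  [0]=0x23  [1]=0xdb  [2]=0xd6  [3]=0x46

23 db d6 46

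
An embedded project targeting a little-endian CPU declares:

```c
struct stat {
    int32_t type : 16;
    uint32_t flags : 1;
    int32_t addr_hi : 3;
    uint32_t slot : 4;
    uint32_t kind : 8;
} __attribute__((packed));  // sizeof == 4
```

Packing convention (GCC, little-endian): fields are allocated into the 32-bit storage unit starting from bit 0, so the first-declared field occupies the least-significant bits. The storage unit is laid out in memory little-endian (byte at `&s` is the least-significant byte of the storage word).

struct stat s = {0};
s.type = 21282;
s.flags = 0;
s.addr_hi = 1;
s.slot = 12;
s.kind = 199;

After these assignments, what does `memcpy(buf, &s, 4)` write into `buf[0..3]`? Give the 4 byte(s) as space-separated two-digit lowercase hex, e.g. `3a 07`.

22 53 c2 c7

type (16b) val=21282 bits=0x5322 at bit 0: 0x00005322
flags (1b) val=0 bits=0x0 at bit 16: 0x00005322
addr_hi (3b) val=1 bits=0x1 at bit 17: 0x00025322
slot (4b) val=12 bits=0xc at bit 20: 0x00c25322
kind (8b) val=199 bits=0xc7 at bit 24: 0xc7c25322
word = 0xc7c25322 → little-endian bytes:
  [0]=0x22  [1]=0x53  [2]=0xc2  [3]=0xc7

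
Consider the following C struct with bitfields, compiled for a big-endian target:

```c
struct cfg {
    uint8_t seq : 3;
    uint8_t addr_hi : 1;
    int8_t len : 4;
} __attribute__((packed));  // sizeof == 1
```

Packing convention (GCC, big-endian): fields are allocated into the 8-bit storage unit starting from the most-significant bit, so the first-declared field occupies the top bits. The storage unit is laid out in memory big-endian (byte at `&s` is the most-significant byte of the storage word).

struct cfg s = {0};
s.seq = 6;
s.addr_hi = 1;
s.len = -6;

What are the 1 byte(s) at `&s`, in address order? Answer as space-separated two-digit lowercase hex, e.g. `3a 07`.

[5+:3] seq=6 & 0x7 = 0x6; word=0xc0
[4+:1] addr_hi=1 & 0x1 = 0x1; word=0xd0
[0+:4] len=-6 & 0xf = 0xa; word=0xda
word = 0xda → big-endian bytes:
  [0]=0xda

da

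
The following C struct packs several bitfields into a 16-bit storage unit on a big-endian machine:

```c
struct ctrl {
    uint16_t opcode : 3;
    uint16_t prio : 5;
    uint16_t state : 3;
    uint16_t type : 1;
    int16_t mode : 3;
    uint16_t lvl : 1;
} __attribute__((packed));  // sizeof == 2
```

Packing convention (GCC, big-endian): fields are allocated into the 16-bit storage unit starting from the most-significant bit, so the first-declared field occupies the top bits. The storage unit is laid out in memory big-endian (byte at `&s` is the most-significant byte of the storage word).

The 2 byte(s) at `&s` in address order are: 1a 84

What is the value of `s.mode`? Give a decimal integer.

2

[0]=0x1a [1]=0x84 (big-endian) → word 0x1a84
opcode:3 @ bit 13 → (0x1a84>>13)&0x7 = 0x0
prio:5 @ bit 8 → (0x1a84>>8)&0x1f = 0x1a
state:3 @ bit 5 → (0x1a84>>5)&0x7 = 0x4
type:1 @ bit 4 → (0x1a84>>4)&0x1 = 0x0
mode:3 @ bit 1 → (0x1a84>>1)&0x7 = 0x2  ←
lvl:1 @ bit 0 → (0x1a84>>0)&0x1 = 0x0
mode signed 3b, MSB=0: value = 2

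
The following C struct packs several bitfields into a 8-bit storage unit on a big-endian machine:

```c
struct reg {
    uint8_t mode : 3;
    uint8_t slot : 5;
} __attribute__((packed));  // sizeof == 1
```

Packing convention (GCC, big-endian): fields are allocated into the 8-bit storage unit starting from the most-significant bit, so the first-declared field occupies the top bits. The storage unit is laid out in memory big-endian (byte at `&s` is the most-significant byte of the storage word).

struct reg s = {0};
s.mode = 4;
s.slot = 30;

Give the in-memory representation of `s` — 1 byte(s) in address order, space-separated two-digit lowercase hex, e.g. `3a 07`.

[5+:3] mode=4 & 0x7 = 0x4; word=0x80
[0+:5] slot=30 & 0x1f = 0x1e; word=0x9e
word = 0x9e → big-endian bytes:
  [0]=0x9e

9e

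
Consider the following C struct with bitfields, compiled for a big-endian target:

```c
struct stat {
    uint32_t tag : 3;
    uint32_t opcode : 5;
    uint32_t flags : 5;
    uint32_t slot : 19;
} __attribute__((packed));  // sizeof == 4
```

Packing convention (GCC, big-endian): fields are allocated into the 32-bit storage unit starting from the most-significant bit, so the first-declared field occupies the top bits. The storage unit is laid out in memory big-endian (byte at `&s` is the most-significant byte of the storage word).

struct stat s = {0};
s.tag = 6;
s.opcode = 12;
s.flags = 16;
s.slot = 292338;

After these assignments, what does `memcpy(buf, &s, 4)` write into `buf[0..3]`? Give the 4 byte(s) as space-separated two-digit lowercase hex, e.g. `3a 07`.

tag (3b) val=6 bits=0x6 at bit 29: 0xc0000000
opcode (5b) val=12 bits=0xc at bit 24: 0xcc000000
flags (5b) val=16 bits=0x10 at bit 19: 0xcc800000
slot (19b) val=292338 bits=0x475f2 at bit 0: 0xcc8475f2
word = 0xcc8475f2 → big-endian bytes:
  [0]=0xcc  [1]=0x84  [2]=0x75  [3]=0xf2

cc 84 75 f2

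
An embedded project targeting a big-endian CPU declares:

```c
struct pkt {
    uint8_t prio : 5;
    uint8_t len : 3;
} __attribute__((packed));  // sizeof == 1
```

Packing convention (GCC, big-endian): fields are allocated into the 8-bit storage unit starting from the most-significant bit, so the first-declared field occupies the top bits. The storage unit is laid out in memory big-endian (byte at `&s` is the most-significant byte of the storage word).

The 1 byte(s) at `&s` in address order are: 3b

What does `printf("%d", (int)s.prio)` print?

7

[0]=0x3b (big-endian) → word 0x3b
prio [3+:5] = (word>>3) & 0x1f = 7  ←
len [0+:3] = (word>>0) & 0x7 = 3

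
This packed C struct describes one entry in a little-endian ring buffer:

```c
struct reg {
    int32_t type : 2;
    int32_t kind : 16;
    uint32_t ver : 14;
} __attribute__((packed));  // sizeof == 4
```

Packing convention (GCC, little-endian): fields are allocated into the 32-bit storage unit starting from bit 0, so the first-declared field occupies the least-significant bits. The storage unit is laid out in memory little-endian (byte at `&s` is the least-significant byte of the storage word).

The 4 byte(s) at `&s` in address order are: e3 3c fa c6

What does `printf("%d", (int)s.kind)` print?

[0]=0xe3 [1]=0x3c [2]=0xfa [3]=0xc6 (little-endian) → word 0xc6fa3ce3
type:2 @ bit 0 → (0xc6fa3ce3>>0)&0x3 = 0x3
kind:16 @ bit 2 → (0xc6fa3ce3>>2)&0xffff = 0x8f38  ←
ver:14 @ bit 18 → (0xc6fa3ce3>>18)&0x3fff = 0x31be
kind signed 16b, MSB=1: 36664 - 65536 = -28872

-28872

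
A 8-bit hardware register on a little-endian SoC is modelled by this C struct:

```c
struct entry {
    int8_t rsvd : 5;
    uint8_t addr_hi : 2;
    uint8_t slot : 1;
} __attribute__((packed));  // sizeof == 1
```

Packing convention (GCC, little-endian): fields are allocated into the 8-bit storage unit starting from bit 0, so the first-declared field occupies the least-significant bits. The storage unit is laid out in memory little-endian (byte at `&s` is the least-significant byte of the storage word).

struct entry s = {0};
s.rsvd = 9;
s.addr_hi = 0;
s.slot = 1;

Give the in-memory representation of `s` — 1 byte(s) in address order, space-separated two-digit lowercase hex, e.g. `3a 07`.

89

[0+:5] rsvd=9 & 0x1f = 0x9; word=0x09
[5+:2] addr_hi=0 & 0x3 = 0x0; word=0x09
[7+:1] slot=1 & 0x1 = 0x1; word=0x89
word = 0x89 → little-endian bytes:
  [0]=0x89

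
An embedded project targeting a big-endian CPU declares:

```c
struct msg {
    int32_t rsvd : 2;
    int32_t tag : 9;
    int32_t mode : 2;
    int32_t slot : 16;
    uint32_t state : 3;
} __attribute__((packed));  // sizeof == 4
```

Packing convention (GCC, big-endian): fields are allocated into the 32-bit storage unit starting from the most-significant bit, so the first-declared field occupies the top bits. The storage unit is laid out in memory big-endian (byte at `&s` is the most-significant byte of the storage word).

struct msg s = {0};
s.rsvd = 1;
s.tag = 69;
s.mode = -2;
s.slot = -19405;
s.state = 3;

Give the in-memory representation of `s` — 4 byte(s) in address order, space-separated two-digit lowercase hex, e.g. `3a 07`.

[30+:2] rsvd=1 & 0x3 = 0x1; word=0x40000000
[21+:9] tag=69 & 0x1ff = 0x45; word=0x48a00000
[19+:2] mode=-2 & 0x3 = 0x2; word=0x48b00000
[3+:16] slot=-19405 & 0xffff = 0xb433; word=0x48b5a198
[0+:3] state=3 & 0x7 = 0x3; word=0x48b5a19b
word = 0x48b5a19b → big-endian bytes:
  [0]=0x48  [1]=0xb5  [2]=0xa1  [3]=0x9b

48 b5 a1 9b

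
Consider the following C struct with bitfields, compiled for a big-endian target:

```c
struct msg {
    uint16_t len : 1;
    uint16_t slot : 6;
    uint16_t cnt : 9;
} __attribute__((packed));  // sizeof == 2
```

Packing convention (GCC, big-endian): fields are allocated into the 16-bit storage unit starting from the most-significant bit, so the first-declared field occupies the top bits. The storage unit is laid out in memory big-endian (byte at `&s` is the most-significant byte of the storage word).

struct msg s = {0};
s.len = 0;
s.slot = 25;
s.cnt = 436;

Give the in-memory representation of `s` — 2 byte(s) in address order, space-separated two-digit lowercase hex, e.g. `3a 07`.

33 b4

[15+:1] len=0 & 0x1 = 0x0; word=0x0000
[9+:6] slot=25 & 0x3f = 0x19; word=0x3200
[0+:9] cnt=436 & 0x1ff = 0x1b4; word=0x33b4
word = 0x33b4 → big-endian bytes:
  [0]=0x33  [1]=0xb4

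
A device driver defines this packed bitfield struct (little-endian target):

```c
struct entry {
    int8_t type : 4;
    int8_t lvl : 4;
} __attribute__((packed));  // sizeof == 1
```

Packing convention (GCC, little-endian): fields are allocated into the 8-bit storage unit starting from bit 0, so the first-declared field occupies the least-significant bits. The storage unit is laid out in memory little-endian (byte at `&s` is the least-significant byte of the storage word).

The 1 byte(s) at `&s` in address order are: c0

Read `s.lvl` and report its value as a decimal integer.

-4

[0]=0xc0 (little-endian) → word 0xc0
type [0+:4] = (word>>0) & 0xf = 0
lvl [4+:4] = (word>>4) & 0xf = 12  ←
lvl signed 4b, MSB=1: 12 - 16 = -4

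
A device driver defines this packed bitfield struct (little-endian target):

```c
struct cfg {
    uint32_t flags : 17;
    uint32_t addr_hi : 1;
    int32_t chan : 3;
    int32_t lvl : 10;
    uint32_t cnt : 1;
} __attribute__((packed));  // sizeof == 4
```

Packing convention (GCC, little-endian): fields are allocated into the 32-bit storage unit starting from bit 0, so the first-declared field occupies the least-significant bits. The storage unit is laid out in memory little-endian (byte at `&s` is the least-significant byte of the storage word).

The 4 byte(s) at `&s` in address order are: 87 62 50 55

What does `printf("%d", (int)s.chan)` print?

-4

[0]=0x87 [1]=0x62 [2]=0x50 [3]=0x55 (little-endian) → word 0x55506287
flags [0+:17] = (word>>0) & 0x1ffff = 25223
addr_hi [17+:1] = (word>>17) & 0x1 = 0
chan [18+:3] = (word>>18) & 0x7 = 4  ←
lvl [21+:10] = (word>>21) & 0x3ff = 682
cnt [31+:1] = (word>>31) & 0x1 = 0
chan signed 3b, MSB=1: 4 - 8 = -4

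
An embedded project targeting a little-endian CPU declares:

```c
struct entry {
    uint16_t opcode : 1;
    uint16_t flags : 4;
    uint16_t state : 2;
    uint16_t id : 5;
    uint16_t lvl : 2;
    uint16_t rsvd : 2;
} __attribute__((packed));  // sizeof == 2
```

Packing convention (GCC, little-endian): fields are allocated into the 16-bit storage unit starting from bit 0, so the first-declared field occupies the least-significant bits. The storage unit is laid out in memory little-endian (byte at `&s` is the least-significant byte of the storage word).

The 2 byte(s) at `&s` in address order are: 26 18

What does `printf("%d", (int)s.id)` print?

16

[0]=0x26 [1]=0x18 (little-endian) → word 0x1826
opcode:1 @ bit 0 → (0x1826>>0)&0x1 = 0x0
flags:4 @ bit 1 → (0x1826>>1)&0xf = 0x3
state:2 @ bit 5 → (0x1826>>5)&0x3 = 0x1
id:5 @ bit 7 → (0x1826>>7)&0x1f = 0x10  ←
lvl:2 @ bit 12 → (0x1826>>12)&0x3 = 0x1
rsvd:2 @ bit 14 → (0x1826>>14)&0x3 = 0x0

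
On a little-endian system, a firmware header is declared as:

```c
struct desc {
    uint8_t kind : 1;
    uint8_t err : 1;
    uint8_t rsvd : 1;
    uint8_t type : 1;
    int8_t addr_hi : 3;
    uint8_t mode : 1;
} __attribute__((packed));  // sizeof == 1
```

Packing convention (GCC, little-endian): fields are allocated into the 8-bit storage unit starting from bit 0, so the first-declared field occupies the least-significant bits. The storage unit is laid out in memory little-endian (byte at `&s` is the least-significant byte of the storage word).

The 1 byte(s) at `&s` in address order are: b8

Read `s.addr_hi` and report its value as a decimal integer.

[0]=0xb8 (little-endian) → word 0xb8
kind:1 @ bit 0 → (0xb8>>0)&0x1 = 0x0
err:1 @ bit 1 → (0xb8>>1)&0x1 = 0x0
rsvd:1 @ bit 2 → (0xb8>>2)&0x1 = 0x0
type:1 @ bit 3 → (0xb8>>3)&0x1 = 0x1
addr_hi:3 @ bit 4 → (0xb8>>4)&0x7 = 0x3  ←
mode:1 @ bit 7 → (0xb8>>7)&0x1 = 0x1
addr_hi signed 3b, MSB=0: value = 3

3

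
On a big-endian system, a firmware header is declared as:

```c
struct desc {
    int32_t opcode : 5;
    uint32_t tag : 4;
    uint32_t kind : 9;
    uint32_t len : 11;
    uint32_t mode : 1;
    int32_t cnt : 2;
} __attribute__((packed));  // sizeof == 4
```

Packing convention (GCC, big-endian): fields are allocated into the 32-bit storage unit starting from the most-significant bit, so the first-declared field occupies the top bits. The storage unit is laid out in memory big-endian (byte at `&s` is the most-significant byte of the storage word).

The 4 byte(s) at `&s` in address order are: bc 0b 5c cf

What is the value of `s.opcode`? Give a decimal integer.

[0]=0xbc [1]=0x0b [2]=0x5c [3]=0xcf (big-endian) → word 0xbc0b5ccf
opcode [27+:5] = (word>>27) & 0x1f = 23  ←
tag [23+:4] = (word>>23) & 0xf = 8
kind [14+:9] = (word>>14) & 0x1ff = 45
len [3+:11] = (word>>3) & 0x7ff = 921
mode [2+:1] = (word>>2) & 0x1 = 1
cnt [0+:2] = (word>>0) & 0x3 = 3
opcode signed 5b, MSB=1: 23 - 32 = -9

-9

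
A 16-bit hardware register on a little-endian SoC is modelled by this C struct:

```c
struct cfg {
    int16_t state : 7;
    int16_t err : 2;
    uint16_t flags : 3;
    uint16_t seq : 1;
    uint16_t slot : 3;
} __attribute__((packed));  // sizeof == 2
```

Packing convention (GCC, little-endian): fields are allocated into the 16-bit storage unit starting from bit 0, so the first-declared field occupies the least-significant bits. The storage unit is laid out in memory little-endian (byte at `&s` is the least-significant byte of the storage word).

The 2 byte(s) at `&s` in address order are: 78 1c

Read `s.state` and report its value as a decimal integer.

[0]=0x78 [1]=0x1c (little-endian) → word 0x1c78
state [0+:7] = (word>>0) & 0x7f = 120  ←
err [7+:2] = (word>>7) & 0x3 = 0
flags [9+:3] = (word>>9) & 0x7 = 6
seq [12+:1] = (word>>12) & 0x1 = 1
slot [13+:3] = (word>>13) & 0x7 = 0
state signed 7b, MSB=1: 120 - 128 = -8

-8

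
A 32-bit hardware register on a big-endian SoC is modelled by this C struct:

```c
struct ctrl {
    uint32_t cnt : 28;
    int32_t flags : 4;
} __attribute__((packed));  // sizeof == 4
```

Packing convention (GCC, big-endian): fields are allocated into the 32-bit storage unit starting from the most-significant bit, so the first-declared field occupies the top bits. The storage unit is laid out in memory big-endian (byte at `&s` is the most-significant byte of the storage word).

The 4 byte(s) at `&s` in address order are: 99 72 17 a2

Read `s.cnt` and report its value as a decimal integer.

[0]=0x99 [1]=0x72 [2]=0x17 [3]=0xa2 (big-endian) → word 0x997217a2
cnt:28 @ bit 4 → (0x997217a2>>4)&0xfffffff = 0x997217a  ←
flags:4 @ bit 0 → (0x997217a2>>0)&0xf = 0x2

160899450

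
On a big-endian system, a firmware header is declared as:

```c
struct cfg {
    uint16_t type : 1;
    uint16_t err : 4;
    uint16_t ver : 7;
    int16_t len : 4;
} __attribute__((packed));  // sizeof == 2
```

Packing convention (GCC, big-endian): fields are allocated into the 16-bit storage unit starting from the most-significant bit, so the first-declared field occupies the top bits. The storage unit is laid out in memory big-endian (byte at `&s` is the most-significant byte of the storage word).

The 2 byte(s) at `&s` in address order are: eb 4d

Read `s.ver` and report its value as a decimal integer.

52

[0]=0xeb [1]=0x4d (big-endian) → word 0xeb4d
type [15+:1] = (word>>15) & 0x1 = 1
err [11+:4] = (word>>11) & 0xf = 13
ver [4+:7] = (word>>4) & 0x7f = 52  ←
len [0+:4] = (word>>0) & 0xf = 13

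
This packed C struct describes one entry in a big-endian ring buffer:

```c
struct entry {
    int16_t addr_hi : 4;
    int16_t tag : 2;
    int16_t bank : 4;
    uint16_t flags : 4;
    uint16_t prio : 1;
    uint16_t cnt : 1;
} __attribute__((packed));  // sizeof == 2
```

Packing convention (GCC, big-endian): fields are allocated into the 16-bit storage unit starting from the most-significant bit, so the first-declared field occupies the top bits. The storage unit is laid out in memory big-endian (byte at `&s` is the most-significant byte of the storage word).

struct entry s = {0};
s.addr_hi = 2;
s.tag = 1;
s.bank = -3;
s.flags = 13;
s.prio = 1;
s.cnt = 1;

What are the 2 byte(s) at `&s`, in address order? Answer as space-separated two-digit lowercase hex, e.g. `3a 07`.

27 77

addr_hi (4b) val=2 bits=0x2 at bit 12: 0x2000
tag (2b) val=1 bits=0x1 at bit 10: 0x2400
bank (4b) val=-3 bits=0xd at bit 6: 0x2740
flags (4b) val=13 bits=0xd at bit 2: 0x2774
prio (1b) val=1 bits=0x1 at bit 1: 0x2776
cnt (1b) val=1 bits=0x1 at bit 0: 0x2777
word = 0x2777 → big-endian bytes:
  [0]=0x27  [1]=0x77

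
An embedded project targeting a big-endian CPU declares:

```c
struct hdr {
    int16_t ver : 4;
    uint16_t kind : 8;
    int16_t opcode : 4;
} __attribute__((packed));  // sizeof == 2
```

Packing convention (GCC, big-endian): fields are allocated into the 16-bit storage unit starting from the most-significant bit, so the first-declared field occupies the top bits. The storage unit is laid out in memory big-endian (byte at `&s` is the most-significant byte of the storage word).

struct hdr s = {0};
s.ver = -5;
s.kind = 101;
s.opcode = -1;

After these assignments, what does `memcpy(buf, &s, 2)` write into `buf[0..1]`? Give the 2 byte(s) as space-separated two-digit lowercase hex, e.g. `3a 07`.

b6 5f

ver:4 = -5 → 0xb << 12 → word 0xb000
kind:8 = 101 → 0x65 << 4 → word 0xb650
opcode:4 = -1 → 0xf << 0 → word 0xb65f
word = 0xb65f → big-endian bytes:
  [0]=0xb6  [1]=0x5f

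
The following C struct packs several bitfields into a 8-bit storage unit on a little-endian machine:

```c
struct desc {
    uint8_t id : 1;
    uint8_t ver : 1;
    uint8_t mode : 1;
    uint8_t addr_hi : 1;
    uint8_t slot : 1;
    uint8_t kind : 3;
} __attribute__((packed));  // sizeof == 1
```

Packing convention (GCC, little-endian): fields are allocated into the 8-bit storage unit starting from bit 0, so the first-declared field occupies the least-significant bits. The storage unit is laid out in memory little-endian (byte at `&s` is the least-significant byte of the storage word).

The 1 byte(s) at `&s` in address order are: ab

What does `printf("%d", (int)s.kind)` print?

5

[0]=0xab (little-endian) → word 0xab
id [0+:1] = (word>>0) & 0x1 = 1
ver [1+:1] = (word>>1) & 0x1 = 1
mode [2+:1] = (word>>2) & 0x1 = 0
addr_hi [3+:1] = (word>>3) & 0x1 = 1
slot [4+:1] = (word>>4) & 0x1 = 0
kind [5+:3] = (word>>5) & 0x7 = 5  ←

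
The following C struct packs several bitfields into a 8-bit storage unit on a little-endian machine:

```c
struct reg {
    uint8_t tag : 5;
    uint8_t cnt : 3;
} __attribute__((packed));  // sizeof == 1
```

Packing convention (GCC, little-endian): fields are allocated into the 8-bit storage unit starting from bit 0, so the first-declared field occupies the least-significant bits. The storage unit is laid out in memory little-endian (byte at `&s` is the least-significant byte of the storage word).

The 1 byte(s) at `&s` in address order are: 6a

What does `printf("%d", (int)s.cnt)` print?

3

[0]=0x6a (little-endian) → word 0x6a
tag:5 @ bit 0 → (0x6a>>0)&0x1f = 0xa
cnt:3 @ bit 5 → (0x6a>>5)&0x7 = 0x3  ←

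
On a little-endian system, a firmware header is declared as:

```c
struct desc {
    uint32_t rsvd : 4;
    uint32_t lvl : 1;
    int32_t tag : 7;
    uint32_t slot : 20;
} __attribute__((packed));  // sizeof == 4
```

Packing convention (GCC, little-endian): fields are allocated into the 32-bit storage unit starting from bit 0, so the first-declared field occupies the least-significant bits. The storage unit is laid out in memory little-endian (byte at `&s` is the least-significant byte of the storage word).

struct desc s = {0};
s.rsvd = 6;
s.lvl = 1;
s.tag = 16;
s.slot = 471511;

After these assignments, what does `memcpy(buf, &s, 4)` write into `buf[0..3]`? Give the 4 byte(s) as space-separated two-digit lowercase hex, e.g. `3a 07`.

[0+:4] rsvd=6 & 0xf = 0x6; word=0x00000006
[4+:1] lvl=1 & 0x1 = 0x1; word=0x00000016
[5+:7] tag=16 & 0x7f = 0x10; word=0x00000216
[12+:20] slot=471511 & 0xfffff = 0x731d7; word=0x731d7216
word = 0x731d7216 → little-endian bytes:
  [0]=0x16  [1]=0x72  [2]=0x1d  [3]=0x73

16 72 1d 73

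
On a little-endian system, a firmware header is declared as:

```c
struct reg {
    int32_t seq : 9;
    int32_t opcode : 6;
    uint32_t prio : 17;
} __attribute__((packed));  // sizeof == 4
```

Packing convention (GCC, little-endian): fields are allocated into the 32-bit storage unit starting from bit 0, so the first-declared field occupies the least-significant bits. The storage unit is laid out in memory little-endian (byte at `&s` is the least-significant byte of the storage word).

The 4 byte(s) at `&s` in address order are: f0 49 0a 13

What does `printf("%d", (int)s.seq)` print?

-16

[0]=0xf0 [1]=0x49 [2]=0x0a [3]=0x13 (little-endian) → word 0x130a49f0
seq [0+:9] = (word>>0) & 0x1ff = 496  ←
opcode [9+:6] = (word>>9) & 0x3f = 36
prio [15+:17] = (word>>15) & 0x1ffff = 9748
seq signed 9b, MSB=1: 496 - 512 = -16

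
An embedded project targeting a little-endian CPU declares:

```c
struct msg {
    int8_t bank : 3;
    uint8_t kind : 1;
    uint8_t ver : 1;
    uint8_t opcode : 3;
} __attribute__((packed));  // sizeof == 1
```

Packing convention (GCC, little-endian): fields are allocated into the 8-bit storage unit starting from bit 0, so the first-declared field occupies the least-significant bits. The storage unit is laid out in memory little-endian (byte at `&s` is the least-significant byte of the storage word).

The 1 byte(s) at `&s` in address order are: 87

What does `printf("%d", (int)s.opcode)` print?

[0]=0x87 (little-endian) → word 0x87
bank [0+:3] = (word>>0) & 0x7 = 7
kind [3+:1] = (word>>3) & 0x1 = 0
ver [4+:1] = (word>>4) & 0x1 = 0
opcode [5+:3] = (word>>5) & 0x7 = 4  ←

4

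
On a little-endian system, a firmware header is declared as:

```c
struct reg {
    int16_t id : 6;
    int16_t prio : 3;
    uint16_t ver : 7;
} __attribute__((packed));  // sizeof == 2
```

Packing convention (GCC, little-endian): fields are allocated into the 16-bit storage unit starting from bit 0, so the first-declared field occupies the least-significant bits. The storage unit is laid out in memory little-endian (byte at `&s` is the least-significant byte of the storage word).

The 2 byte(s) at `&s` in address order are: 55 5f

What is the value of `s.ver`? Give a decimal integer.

47

[0]=0x55 [1]=0x5f (little-endian) → word 0x5f55
id:6 @ bit 0 → (0x5f55>>0)&0x3f = 0x15
prio:3 @ bit 6 → (0x5f55>>6)&0x7 = 0x5
ver:7 @ bit 9 → (0x5f55>>9)&0x7f = 0x2f  ←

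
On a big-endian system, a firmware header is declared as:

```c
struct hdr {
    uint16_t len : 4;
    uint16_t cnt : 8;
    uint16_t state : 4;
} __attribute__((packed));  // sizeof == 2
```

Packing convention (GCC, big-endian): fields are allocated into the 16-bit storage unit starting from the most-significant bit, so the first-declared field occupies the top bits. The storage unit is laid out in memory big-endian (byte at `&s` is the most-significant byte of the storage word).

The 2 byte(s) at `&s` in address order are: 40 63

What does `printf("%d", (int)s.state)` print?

3

[0]=0x40 [1]=0x63 (big-endian) → word 0x4063
len:4 @ bit 12 → (0x4063>>12)&0xf = 0x4
cnt:8 @ bit 4 → (0x4063>>4)&0xff = 0x6
state:4 @ bit 0 → (0x4063>>0)&0xf = 0x3  ←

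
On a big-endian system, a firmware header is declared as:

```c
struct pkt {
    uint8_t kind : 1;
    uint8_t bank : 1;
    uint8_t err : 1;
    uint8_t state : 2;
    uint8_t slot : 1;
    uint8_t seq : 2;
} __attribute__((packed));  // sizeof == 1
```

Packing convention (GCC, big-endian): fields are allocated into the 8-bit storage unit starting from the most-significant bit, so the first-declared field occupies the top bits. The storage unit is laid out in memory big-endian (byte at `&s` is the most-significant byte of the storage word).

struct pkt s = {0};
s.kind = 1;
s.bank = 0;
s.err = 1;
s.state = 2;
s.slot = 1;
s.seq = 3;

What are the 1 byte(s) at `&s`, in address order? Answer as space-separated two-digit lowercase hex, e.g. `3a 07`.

kind:1 = 1 → 0x1 << 7 → word 0x80
bank:1 = 0 → 0x0 << 6 → word 0x80
err:1 = 1 → 0x1 << 5 → word 0xa0
state:2 = 2 → 0x2 << 3 → word 0xb0
slot:1 = 1 → 0x1 << 2 → word 0xb4
seq:2 = 3 → 0x3 << 0 → word 0xb7
word = 0xb7 → big-endian bytes:
  [0]=0xb7

b7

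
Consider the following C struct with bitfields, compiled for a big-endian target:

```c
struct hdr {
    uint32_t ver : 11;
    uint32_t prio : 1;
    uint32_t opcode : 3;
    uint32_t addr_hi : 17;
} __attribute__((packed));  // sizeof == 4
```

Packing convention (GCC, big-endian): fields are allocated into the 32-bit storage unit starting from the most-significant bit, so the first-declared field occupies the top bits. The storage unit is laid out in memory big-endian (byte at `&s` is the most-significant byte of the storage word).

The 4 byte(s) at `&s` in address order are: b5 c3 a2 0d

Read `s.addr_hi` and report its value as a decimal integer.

107021

[0]=0xb5 [1]=0xc3 [2]=0xa2 [3]=0x0d (big-endian) → word 0xb5c3a20d
ver:11 @ bit 21 → (0xb5c3a20d>>21)&0x7ff = 0x5ae
prio:1 @ bit 20 → (0xb5c3a20d>>20)&0x1 = 0x0
opcode:3 @ bit 17 → (0xb5c3a20d>>17)&0x7 = 0x1
addr_hi:17 @ bit 0 → (0xb5c3a20d>>0)&0x1ffff = 0x1a20d  ←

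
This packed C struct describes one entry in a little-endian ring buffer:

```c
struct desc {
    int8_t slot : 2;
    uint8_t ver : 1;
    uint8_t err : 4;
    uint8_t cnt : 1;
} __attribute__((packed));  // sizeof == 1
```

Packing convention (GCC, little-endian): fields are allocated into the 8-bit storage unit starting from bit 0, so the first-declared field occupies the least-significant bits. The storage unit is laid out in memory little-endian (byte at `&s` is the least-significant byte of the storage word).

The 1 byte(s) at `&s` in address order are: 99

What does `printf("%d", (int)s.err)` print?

[0]=0x99 (little-endian) → word 0x99
slot:2 @ bit 0 → (0x99>>0)&0x3 = 0x1
ver:1 @ bit 2 → (0x99>>2)&0x1 = 0x0
err:4 @ bit 3 → (0x99>>3)&0xf = 0x3  ←
cnt:1 @ bit 7 → (0x99>>7)&0x1 = 0x1

3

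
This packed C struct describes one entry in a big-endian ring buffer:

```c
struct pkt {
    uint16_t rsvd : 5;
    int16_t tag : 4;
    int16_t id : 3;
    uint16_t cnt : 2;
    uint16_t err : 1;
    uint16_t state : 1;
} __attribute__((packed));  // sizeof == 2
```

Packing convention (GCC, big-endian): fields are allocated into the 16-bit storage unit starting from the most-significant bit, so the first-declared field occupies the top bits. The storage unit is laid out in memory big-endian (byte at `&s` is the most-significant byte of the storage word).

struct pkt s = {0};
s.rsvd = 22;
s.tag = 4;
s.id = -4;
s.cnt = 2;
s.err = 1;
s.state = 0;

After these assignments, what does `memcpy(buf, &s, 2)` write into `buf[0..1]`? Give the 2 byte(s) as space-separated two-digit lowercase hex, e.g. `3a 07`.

b2 4a

rsvd (5b) val=22 bits=0x16 at bit 11: 0xb000
tag (4b) val=4 bits=0x4 at bit 7: 0xb200
id (3b) val=-4 bits=0x4 at bit 4: 0xb240
cnt (2b) val=2 bits=0x2 at bit 2: 0xb248
err (1b) val=1 bits=0x1 at bit 1: 0xb24a
state (1b) val=0 bits=0x0 at bit 0: 0xb24a
word = 0xb24a → big-endian bytes:
  [0]=0xb2  [1]=0x4a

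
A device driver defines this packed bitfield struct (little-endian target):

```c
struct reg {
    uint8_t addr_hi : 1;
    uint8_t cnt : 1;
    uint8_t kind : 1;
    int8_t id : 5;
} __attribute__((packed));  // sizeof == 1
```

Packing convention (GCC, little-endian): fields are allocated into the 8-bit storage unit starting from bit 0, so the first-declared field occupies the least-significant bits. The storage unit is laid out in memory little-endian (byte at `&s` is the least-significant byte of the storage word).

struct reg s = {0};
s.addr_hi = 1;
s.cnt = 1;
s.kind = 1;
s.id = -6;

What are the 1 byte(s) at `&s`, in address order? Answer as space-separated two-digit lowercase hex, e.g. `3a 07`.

d7

addr_hi:1 = 1 → 0x1 << 0 → word 0x01
cnt:1 = 1 → 0x1 << 1 → word 0x03
kind:1 = 1 → 0x1 << 2 → word 0x07
id:5 = -6 → 0x1a << 3 → word 0xd7
word = 0xd7 → little-endian bytes:
  [0]=0xd7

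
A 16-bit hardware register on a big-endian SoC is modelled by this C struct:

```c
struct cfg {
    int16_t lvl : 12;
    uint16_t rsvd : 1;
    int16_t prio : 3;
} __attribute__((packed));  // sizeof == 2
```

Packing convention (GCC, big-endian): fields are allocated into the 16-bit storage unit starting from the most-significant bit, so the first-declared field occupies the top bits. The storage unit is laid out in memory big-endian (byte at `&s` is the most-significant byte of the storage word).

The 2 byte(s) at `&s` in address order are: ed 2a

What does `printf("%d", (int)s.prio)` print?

2

[0]=0xed [1]=0x2a (big-endian) → word 0xed2a
lvl:12 @ bit 4 → (0xed2a>>4)&0xfff = 0xed2
rsvd:1 @ bit 3 → (0xed2a>>3)&0x1 = 0x1
prio:3 @ bit 0 → (0xed2a>>0)&0x7 = 0x2  ←
prio signed 3b, MSB=0: value = 2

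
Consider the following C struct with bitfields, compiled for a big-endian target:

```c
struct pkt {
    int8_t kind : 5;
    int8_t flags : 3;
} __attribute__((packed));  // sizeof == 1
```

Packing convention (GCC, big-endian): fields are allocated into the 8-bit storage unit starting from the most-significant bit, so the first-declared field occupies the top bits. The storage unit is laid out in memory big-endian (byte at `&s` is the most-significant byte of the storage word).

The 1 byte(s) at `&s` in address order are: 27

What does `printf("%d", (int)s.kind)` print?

[0]=0x27 (big-endian) → word 0x27
kind:5 @ bit 3 → (0x27>>3)&0x1f = 0x4  ←
flags:3 @ bit 0 → (0x27>>0)&0x7 = 0x7
kind signed 5b, MSB=0: value = 4

4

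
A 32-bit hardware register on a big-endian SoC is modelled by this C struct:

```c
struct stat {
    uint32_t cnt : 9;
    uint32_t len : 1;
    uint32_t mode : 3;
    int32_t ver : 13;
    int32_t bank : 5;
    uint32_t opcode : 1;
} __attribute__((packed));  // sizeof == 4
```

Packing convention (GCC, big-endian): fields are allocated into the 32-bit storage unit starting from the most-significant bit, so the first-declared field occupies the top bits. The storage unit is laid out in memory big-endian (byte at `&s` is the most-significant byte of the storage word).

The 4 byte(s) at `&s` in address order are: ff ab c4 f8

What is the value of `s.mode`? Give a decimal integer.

[0]=0xff [1]=0xab [2]=0xc4 [3]=0xf8 (big-endian) → word 0xffabc4f8
cnt:9 @ bit 23 → (0xffabc4f8>>23)&0x1ff = 0x1ff
len:1 @ bit 22 → (0xffabc4f8>>22)&0x1 = 0x0
mode:3 @ bit 19 → (0xffabc4f8>>19)&0x7 = 0x5  ←
ver:13 @ bit 6 → (0xffabc4f8>>6)&0x1fff = 0xf13
bank:5 @ bit 1 → (0xffabc4f8>>1)&0x1f = 0x1c
opcode:1 @ bit 0 → (0xffabc4f8>>0)&0x1 = 0x0

5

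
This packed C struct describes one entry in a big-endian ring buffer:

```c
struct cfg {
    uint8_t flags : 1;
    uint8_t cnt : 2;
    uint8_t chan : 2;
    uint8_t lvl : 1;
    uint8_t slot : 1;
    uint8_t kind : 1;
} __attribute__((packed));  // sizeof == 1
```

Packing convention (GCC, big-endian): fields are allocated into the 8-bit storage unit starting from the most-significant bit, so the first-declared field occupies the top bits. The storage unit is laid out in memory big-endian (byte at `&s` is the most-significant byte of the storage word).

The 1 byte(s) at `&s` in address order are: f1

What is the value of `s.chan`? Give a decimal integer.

2

[0]=0xf1 (big-endian) → word 0xf1
flags [7+:1] = (word>>7) & 0x1 = 1
cnt [5+:2] = (word>>5) & 0x3 = 3
chan [3+:2] = (word>>3) & 0x3 = 2  ←
lvl [2+:1] = (word>>2) & 0x1 = 0
slot [1+:1] = (word>>1) & 0x1 = 0
kind [0+:1] = (word>>0) & 0x1 = 1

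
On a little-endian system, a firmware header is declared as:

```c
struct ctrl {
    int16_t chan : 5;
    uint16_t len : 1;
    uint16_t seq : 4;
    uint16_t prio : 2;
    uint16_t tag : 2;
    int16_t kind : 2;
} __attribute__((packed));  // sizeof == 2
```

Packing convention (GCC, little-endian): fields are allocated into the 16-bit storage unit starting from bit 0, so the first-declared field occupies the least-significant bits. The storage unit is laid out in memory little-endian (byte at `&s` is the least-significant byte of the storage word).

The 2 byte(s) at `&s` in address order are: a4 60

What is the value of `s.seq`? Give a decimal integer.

2

[0]=0xa4 [1]=0x60 (little-endian) → word 0x60a4
chan:5 @ bit 0 → (0x60a4>>0)&0x1f = 0x4
len:1 @ bit 5 → (0x60a4>>5)&0x1 = 0x1
seq:4 @ bit 6 → (0x60a4>>6)&0xf = 0x2  ←
prio:2 @ bit 10 → (0x60a4>>10)&0x3 = 0x0
tag:2 @ bit 12 → (0x60a4>>12)&0x3 = 0x2
kind:2 @ bit 14 → (0x60a4>>14)&0x3 = 0x1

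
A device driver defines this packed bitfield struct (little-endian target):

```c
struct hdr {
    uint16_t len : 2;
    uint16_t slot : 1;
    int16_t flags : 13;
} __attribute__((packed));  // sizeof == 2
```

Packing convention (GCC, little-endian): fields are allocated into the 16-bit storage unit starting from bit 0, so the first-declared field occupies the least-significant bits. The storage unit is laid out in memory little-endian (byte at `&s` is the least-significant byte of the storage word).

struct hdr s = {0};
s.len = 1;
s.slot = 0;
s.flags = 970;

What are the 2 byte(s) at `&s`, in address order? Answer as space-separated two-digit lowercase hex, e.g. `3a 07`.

51 1e

len:2 = 1 → 0x1 << 0 → word 0x0001
slot:1 = 0 → 0x0 << 2 → word 0x0001
flags:13 = 970 → 0x3ca << 3 → word 0x1e51
word = 0x1e51 → little-endian bytes:
  [0]=0x51  [1]=0x1e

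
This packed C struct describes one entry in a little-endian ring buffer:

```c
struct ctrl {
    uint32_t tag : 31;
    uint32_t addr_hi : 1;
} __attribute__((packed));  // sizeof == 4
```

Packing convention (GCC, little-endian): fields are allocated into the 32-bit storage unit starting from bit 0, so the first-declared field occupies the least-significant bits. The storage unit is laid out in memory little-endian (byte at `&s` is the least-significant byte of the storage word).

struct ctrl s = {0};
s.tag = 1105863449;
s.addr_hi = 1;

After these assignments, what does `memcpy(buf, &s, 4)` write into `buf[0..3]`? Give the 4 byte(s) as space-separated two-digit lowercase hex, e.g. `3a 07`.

tag:31 = 1105863449 → 0x41ea2319 << 0 → word 0x41ea2319
addr_hi:1 = 1 → 0x1 << 31 → word 0xc1ea2319
word = 0xc1ea2319 → little-endian bytes:
  [0]=0x19  [1]=0x23  [2]=0xea  [3]=0xc1

19 23 ea c1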